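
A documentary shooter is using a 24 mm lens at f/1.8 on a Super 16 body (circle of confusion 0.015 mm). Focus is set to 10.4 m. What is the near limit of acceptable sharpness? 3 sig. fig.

7.00 m

Hyperfocal distance H = f²/(N·c) + f = 24²/(1.8 × 0.015) + 24 = 576/0.027 + 24 ≈ 21357.3 mm ≈ 21.36 m.
Near limit Dn = s·(H − f)/(H + s − 2f) = 10400 × (21357.3 − 24) / (21357.3 + 10400 − 2 × 24) = 10400 × 21333.3 / 31709.3 ≈ 6996.9 mm ≈ 7.00 m.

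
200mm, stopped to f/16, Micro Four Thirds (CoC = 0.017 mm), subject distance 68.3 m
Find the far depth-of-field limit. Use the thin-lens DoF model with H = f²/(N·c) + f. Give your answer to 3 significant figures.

127 m

Hyperfocal distance H = f²/(N·c) + f = 200²/(16 × 0.017) + 200 = 40000/0.272 + 200 ≈ 147258.8 mm ≈ 147.3 m.
Far limit Df = s·(H − f)/(H − s) = 68300 × (147258.8 − 200) / (147258.8 − 68300) = 68300 × 147058.8 / 78958.8 ≈ 127207 mm ≈ 127 m.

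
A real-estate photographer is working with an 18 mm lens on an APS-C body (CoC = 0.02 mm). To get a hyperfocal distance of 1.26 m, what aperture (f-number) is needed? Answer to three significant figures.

f/13

Rearrange H = f²/(N·c) + f for N: N = f² / ((H − f)·c).
N = 18² / ((1260 − 18) × 0.02) = 324 / 24.84 ≈ 13.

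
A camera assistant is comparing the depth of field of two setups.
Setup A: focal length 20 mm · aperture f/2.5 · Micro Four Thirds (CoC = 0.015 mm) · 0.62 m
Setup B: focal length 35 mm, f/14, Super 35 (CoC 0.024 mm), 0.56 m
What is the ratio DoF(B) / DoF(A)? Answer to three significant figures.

Setup A: H = 20²/(2.5×0.015) + 20 ≈ 10686.7 mm; DoF = Df − Dn = 656.954 − 586.982 ≈ 69.972 mm.
Setup B: H = 35²/(14×0.024) + 35 ≈ 3680.8 mm; DoF = Df − Dn = 654.21 − 489.51 ≈ 164.70 mm.
Ratio = 164.70 / 69.972 ≈ 2.35.

2.35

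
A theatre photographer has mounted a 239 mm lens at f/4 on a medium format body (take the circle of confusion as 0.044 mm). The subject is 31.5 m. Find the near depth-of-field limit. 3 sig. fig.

Hyperfocal distance H = f²/(N·c) + f = 239²/(4 × 0.044) + 239 = 57121/0.176 + 239 ≈ 324790.1 mm ≈ 324.8 m.
Near limit Dn = s·(H − f)/(H + s − 2f) = 31500 × (324790.1 − 239) / (324790.1 + 31500 − 2 × 239) = 31500 × 324551.1 / 355812.1 ≈ 28732 mm ≈ 28.7 m.

28.7 m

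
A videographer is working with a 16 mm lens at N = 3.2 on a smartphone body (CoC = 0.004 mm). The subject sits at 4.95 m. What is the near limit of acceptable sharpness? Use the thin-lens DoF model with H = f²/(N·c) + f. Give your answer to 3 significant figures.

Hyperfocal distance H = f²/(N·c) + f = 16²/(3.2 × 0.004) + 16 = 256/0.0128 + 16 ≈ 20016.0 mm ≈ 20.02 m.
Near limit Dn = s·(H − f)/(H + s − 2f) = 4950 × (20016.0 − 16) / (20016.0 + 4950 − 2 × 16) = 4950 × 20000.0 / 24934.0 ≈ 3970.5 mm ≈ 3.97 m.

3.97 m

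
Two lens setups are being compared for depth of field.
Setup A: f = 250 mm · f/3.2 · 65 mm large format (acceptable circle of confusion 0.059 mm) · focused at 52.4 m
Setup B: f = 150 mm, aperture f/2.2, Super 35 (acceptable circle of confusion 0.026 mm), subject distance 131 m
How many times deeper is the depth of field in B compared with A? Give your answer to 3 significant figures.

5.79

Setup A: H = 250²/(3.2×0.059) + 250 ≈ 331288.1 mm; DoF = Df − Dn = 62198 − 45269 ≈ 16929 mm.
Setup B: H = 150²/(2.2×0.026) + 150 ≈ 393506.6 mm; DoF = Df − Dn = 196299 − 98300 ≈ 97999 mm.
Ratio = 97999 / 16929 ≈ 5.79.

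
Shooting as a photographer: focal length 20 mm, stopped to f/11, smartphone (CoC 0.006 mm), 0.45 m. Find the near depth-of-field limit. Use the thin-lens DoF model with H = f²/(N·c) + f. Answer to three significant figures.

420 mm

Hyperfocal distance H = f²/(N·c) + f = 20²/(11 × 0.006) + 20 = 400/0.066 + 20 ≈ 6080.6 mm ≈ 6.081 m.
Near limit Dn = s·(H − f)/(H + s − 2f) = 450 × (6080.6 − 20) / (6080.6 + 450 − 2 × 20) = 450 × 6060.6 / 6490.6 ≈ 420.19 mm.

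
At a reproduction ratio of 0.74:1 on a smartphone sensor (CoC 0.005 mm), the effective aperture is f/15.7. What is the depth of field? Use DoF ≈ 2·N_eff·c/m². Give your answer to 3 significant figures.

0.287 mm

At magnification m, DoF ≈ 2·N_eff·c/m² = 2 × 15.7 × 0.005 / 0.74² = 0.157 / 0.5476 ≈ 0.287 mm.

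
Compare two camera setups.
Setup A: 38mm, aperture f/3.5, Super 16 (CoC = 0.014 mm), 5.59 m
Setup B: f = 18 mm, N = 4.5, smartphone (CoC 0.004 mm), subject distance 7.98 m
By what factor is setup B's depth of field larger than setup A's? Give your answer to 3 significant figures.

Setup A: H = 38²/(3.5×0.014) + 38 ≈ 29507.4 mm; DoF = Df − Dn = 6887.6 − 4703.8 ≈ 2183.8 mm.
Setup B: H = 18²/(4.5×0.004) + 18 ≈ 18018.0 mm; DoF = Df − Dn = 14309.6 − 5532.7 ≈ 8776.9 mm.
Ratio = 8776.9 / 2183.8 ≈ 4.02.

4.02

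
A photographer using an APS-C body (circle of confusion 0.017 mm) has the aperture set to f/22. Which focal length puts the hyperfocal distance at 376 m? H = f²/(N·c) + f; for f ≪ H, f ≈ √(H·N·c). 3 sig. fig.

375 mm

From H = f²/(N·c) + f, with f ≪ H: f ≈ √(H·N·c) = √(376000 × 22 × 0.017) = √140624 ≈ 375.0 mm.
The +f correction barely moves this — solving exactly, f² + N·c·f − N·c·H = 0 ⇒ f = (−N·c + √((N·c)² + 4·N·c·H))/2 = (−0.374 + √562496)/2 ≈ 374.81 mm, so f ≈ 375 mm.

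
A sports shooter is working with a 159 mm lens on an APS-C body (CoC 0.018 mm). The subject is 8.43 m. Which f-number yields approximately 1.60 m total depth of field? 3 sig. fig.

f/16

Write h = H − f = f²/(N·c). The thin-lens limits are Dn = s·h/(h + (s−f)) and Df = s·h/(h − (s−f)), so DoF = Df − Dn = 2·s·(s−f)·h / (h² − (s−f)²).
That is a quadratic in h: DoF·h² − 2·s·(s−f)·h − DoF·(s−f)² = 0 ⇒ h = (s−f)·(s + √(s² + DoF²)) / DoF = 8271 × (8430 + √(8430² + 1600²)) / 1600 = 8271 × (8430 + 8580.50) / 1600 ≈ 87934 mm.
Then N = f²/(c·h) = 159² / (0.018 × 87934) = 25281 / 1582.8 ≈ 16.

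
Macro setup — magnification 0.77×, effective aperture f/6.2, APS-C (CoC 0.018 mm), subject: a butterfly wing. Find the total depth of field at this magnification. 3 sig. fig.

At magnification m, DoF ≈ 2·N_eff·c/m² = 2 × 6.2 × 0.018 / 0.77² = 0.2232 / 0.5929 ≈ 0.376 mm.

0.376 mm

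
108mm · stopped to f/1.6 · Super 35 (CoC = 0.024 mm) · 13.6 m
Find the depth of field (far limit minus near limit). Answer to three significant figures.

Hyperfocal distance H = f²/(N·c) + f = 108²/(1.6 × 0.024) + 108 = 11664/0.0384 + 108 ≈ 303858.0 mm ≈ 303.9 m.
Near limit Dn = s·(H − f)/(H + s − 2f) = 13600 × (303858.0 − 108) / (303858.0 + 13600 − 2 × 108) = 13600 × 303750.0 / 317242.0 ≈ 13021.6 mm.
Far limit Df = s·(H − f)/(H − s) = 13600 × (303858.0 − 108) / (303858.0 − 13600) = 13600 × 303750.0 / 290258.0 ≈ 14232.2 mm.
Depth of field = Df − Dn = 14232.2 − 13021.6 ≈ 1210.6 mm ≈ 1.21 m.

1.21 m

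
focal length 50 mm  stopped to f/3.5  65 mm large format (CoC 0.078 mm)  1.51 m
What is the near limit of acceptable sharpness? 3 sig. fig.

1.30 m

Hyperfocal distance H = f²/(N·c) + f = 50²/(3.5 × 0.078) + 50 = 2500/0.273 + 50 ≈ 9207.5 mm ≈ 9.208 m.
Near limit Dn = s·(H − f)/(H + s − 2f) = 1510 × (9207.5 − 50) / (9207.5 + 1510 − 2 × 50) = 1510 × 9157.5 / 10617.5 ≈ 1302.4 mm ≈ 1.30 m.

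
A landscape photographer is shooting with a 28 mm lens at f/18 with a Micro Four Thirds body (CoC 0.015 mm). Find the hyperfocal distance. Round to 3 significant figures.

Hyperfocal distance H = f²/(N·c) + f = 28²/(18 × 0.015) + 28 = 784/0.27 + 28 ≈ 2931.7 mm ≈ 2.93 m.

2.93 m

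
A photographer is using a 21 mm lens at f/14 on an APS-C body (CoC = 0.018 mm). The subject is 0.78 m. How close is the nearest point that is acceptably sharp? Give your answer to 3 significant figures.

Hyperfocal distance H = f²/(N·c) + f = 21²/(14 × 0.018) + 21 = 441/0.252 + 21 ≈ 1771.0 mm ≈ 1.771 m.
Near limit Dn = s·(H − f)/(H + s − 2f) = 780 × (1771.0 − 21) / (1771.0 + 780 − 2 × 21) = 780 × 1750.0 / 2509.0 ≈ 544.04 mm ≈ 0.544 m.

0.544 m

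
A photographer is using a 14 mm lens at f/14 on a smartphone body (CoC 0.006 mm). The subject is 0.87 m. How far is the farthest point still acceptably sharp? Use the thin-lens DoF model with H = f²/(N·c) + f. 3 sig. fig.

Hyperfocal distance H = f²/(N·c) + f = 14²/(14 × 0.006) + 14 = 196/0.084 + 14 ≈ 2347.3 mm ≈ 2.347 m.
Far limit Df = s·(H − f)/(H − s) = 870 × (2347.3 − 14) / (2347.3 − 870) = 870 × 2333.3 / 1477.3 ≈ 1374.1 mm ≈ 1.37 m.

1.37 m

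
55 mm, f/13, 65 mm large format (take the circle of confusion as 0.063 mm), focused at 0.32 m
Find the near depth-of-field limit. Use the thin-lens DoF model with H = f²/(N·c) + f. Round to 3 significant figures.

299 mm

Hyperfocal distance H = f²/(N·c) + f = 55²/(13 × 0.063) + 55 = 3025/0.819 + 55 ≈ 3748.5 mm ≈ 3.749 m.
Near limit Dn = s·(H − f)/(H + s − 2f) = 320 × (3748.5 − 55) / (3748.5 + 320 − 2 × 55) = 320 × 3693.5 / 3958.5 ≈ 298.58 mm.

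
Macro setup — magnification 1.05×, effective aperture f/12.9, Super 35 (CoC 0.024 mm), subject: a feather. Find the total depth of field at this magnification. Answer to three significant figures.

0.562 mm

At magnification m, DoF ≈ 2·N_eff·c/m² = 2 × 12.9 × 0.024 / 1.05² = 0.6192 / 1.103 ≈ 0.562 mm.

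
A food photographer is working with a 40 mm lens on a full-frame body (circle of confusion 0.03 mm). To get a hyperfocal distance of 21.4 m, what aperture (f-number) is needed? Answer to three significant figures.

f/2.50

Rearrange H = f²/(N·c) + f for N: N = f² / ((H − f)·c).
N = 40² / ((21400 − 40) × 0.03) = 1600 / 640.8 ≈ 2.50.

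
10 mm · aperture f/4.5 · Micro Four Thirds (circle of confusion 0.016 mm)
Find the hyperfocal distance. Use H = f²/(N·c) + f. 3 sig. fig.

1.40 m

Hyperfocal distance H = f²/(N·c) + f = 10²/(4.5 × 0.016) + 10 = 100/0.072 + 10 ≈ 1398.9 mm ≈ 1.40 m.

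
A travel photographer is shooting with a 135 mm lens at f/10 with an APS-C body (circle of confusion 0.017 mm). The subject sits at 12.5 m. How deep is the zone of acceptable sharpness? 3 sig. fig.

Hyperfocal distance H = f²/(N·c) + f = 135²/(10 × 0.017) + 135 = 18225/0.17 + 135 ≈ 107340.9 mm ≈ 107.3 m.
Near limit Dn = s·(H − f)/(H + s − 2f) = 12500 × (107340.9 − 135) / (107340.9 + 12500 − 2 × 135) = 12500 × 107205.9 / 119570.9 ≈ 11207.4 mm.
Far limit Df = s·(H − f)/(H − s) = 12500 × (107340.9 − 135) / (107340.9 − 12500) = 12500 × 107205.9 / 94840.9 ≈ 14129.7 mm.
Depth of field = Df − Dn = 14129.7 − 11207.4 ≈ 2922.3 mm ≈ 2.92 m.

2.92 m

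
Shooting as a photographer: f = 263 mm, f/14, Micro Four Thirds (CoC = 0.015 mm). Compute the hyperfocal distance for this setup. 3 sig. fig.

330 m

Hyperfocal distance H = f²/(N·c) + f = 263²/(14 × 0.015) + 263 = 69169/0.21 + 263 ≈ 329639.2 mm ≈ 330 m.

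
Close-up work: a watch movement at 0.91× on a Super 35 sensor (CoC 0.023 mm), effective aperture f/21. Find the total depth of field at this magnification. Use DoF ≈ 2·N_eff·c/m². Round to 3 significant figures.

At magnification m, DoF ≈ 2·N_eff·c/m² = 2 × 21 × 0.023 / 0.91² = 0.966 / 0.8281 ≈ 1.17 mm.

1.17 mm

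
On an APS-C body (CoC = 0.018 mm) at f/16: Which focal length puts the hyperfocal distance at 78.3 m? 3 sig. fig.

From H = f²/(N·c) + f, with f ≪ H: f ≈ √(H·N·c) = √(78300 × 16 × 0.018) = √22550 ≈ 150.2 mm.
The +f correction barely moves this — solving exactly, f² + N·c·f − N·c·H = 0 ⇒ f = (−N·c + √((N·c)² + 4·N·c·H))/2 = (−0.288 + √90202)/2 ≈ 150.02 mm, so f ≈ 150 mm.

150 mm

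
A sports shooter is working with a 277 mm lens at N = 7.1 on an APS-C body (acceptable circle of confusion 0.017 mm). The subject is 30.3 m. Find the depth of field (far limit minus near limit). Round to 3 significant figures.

Hyperfocal distance H = f²/(N·c) + f = 277²/(7.1 × 0.017) + 277 = 76729/0.1207 + 277 ≈ 635977.1 mm ≈ 636.0 m.
Near limit Dn = s·(H − f)/(H + s − 2f) = 30300 × (635977.1 − 277) / (635977.1 + 30300 − 2 × 277) = 30300 × 635700.1 / 665723.1 ≈ 28933.5 mm.
Far limit Df = s·(H − f)/(H − s) = 30300 × (635977.1 − 277) / (635977.1 − 30300) = 30300 × 635700.1 / 605677.1 ≈ 31802.0 mm.
Depth of field = Df − Dn = 31802.0 − 28933.5 ≈ 2868.5 mm ≈ 2.87 m.

2.87 m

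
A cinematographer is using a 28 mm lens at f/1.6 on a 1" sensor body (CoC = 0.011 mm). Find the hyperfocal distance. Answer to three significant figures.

Hyperfocal distance H = f²/(N·c) + f = 28²/(1.6 × 0.011) + 28 = 784/0.0176 + 28 ≈ 44573.5 mm ≈ 44.6 m.

44.6 m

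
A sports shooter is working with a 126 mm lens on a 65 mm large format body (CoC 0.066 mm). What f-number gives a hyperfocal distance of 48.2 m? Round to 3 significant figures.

Rearrange H = f²/(N·c) + f for N: N = f² / ((H − f)·c).
N = 126² / ((48200 − 126) × 0.066) = 15876 / 3173 ≈ 5.

f/5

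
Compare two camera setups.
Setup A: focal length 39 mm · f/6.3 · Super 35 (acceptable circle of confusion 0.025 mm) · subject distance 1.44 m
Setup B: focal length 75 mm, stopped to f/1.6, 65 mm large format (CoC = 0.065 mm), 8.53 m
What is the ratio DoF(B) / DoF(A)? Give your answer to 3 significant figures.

6.41

Setup A: H = 39²/(6.3×0.025) + 39 ≈ 9696.1 mm; DoF = Df − Dn = 1684.36 − 1257.56 ≈ 426.80 mm.
Setup B: H = 75²/(1.6×0.065) + 75 ≈ 54161.5 mm; DoF = Df − Dn = 10110.5 − 7376.8 ≈ 2733.7 mm.
Ratio = 2733.7 / 426.80 ≈ 6.41.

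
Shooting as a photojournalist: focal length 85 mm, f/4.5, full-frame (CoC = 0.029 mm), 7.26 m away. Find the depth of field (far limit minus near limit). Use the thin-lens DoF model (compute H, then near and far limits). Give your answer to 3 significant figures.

Hyperfocal distance H = f²/(N·c) + f = 85²/(4.5 × 0.029) + 85 = 7225/0.1305 + 85 ≈ 55449.0 mm ≈ 55.45 m.
Near limit Dn = s·(H − f)/(H + s − 2f) = 7260 × (55449.0 − 85) / (55449.0 + 7260 − 2 × 85) = 7260 × 55364.0 / 62539.0 ≈ 6427.1 mm.
Far limit Df = s·(H − f)/(H − s) = 7260 × (55449.0 − 85) / (55449.0 − 7260) = 7260 × 55364.0 / 48189.0 ≈ 8341.0 mm.
Depth of field = Df − Dn = 8341.0 − 6427.1 ≈ 1913.9 mm ≈ 1.91 m.

1.91 m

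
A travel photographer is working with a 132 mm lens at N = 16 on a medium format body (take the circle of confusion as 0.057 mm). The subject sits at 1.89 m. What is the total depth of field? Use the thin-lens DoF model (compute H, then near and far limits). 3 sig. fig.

351 mm

Hyperfocal distance H = f²/(N·c) + f = 132²/(16 × 0.057) + 132 = 17424/0.912 + 132 ≈ 19237.3 mm ≈ 19.24 m.
Near limit Dn = s·(H − f)/(H + s − 2f) = 1890 × (19237.3 − 132) / (19237.3 + 1890 − 2 × 132) = 1890 × 19105.3 / 20863.3 ≈ 1730.74 mm.
Far limit Df = s·(H − f)/(H − s) = 1890 × (19237.3 − 132) / (19237.3 − 1890) = 1890 × 19105.3 / 17347.3 ≈ 2081.54 mm.
Depth of field = Df − Dn = 2081.54 − 1730.74 ≈ 350.80 mm.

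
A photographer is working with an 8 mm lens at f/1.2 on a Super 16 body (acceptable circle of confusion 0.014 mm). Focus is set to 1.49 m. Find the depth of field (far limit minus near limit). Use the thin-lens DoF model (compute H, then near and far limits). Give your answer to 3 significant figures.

1.37 m

Hyperfocal distance H = f²/(N·c) + f = 8²/(1.2 × 0.014) + 8 = 64/0.0168 + 8 ≈ 3817.5 mm ≈ 3.818 m.
Near limit Dn = s·(H − f)/(H + s − 2f) = 1490 × (3817.5 − 8) / (3817.5 + 1490 − 2 × 8) = 1490 × 3809.5 / 5291.5 ≈ 1072.7 mm.
Far limit Df = s·(H − f)/(H − s) = 1490 × (3817.5 − 8) / (3817.5 − 1490) = 1490 × 3809.5 / 2327.5 ≈ 2438.7 mm.
Depth of field = Df − Dn = 2438.7 − 1072.7 ≈ 1366.0 mm ≈ 1.37 m.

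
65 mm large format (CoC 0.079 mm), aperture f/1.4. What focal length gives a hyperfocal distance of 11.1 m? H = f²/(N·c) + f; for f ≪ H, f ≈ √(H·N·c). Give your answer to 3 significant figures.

From H = f²/(N·c) + f, with f ≪ H: f ≈ √(H·N·c) = √(11100 × 1.4 × 0.079) = √1227.7 ≈ 35.04 mm.
The +f correction barely moves this — solving exactly, f² + N·c·f − N·c·H = 0 ⇒ f = (−N·c + √((N·c)² + 4·N·c·H))/2 = (−0.1106 + √4910.7)/2 ≈ 34.983 mm, so f ≈ 35.0 mm.

35.0 mm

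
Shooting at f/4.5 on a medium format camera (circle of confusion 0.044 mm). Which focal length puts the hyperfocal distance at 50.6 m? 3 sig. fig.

From H = f²/(N·c) + f, with f ≪ H: f ≈ √(H·N·c) = √(50600 × 4.5 × 0.044) = √10019 ≈ 100.1 mm.
The +f correction barely moves this — solving exactly, f² + N·c·f − N·c·H = 0 ⇒ f = (−N·c + √((N·c)² + 4·N·c·H))/2 = (−0.198 + √40075)/2 ≈ 99.995 mm, so f ≈ 100 mm.

100 mm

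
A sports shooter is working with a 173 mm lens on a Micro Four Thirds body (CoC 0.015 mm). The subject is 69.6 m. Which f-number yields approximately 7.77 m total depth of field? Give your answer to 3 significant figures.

f/1.60

Write h = H − f = f²/(N·c). The thin-lens limits are Dn = s·h/(h + (s−f)) and Df = s·h/(h − (s−f)), so DoF = Df − Dn = 2·s·(s−f)·h / (h² − (s−f)²).
That is a quadratic in h: DoF·h² − 2·s·(s−f)·h − DoF·(s−f)² = 0 ⇒ h = (s−f)·(s + √(s² + DoF²)) / DoF = 69427 × (69600 + √(69600² + 7770²)) / 7770 = 69427 × (69600 + 70032.4) / 7770 ≈ 1247652 mm.
Then N = f²/(c·h) = 173² / (0.015 × 1247652) = 29929 / 18715 ≈ 1.60.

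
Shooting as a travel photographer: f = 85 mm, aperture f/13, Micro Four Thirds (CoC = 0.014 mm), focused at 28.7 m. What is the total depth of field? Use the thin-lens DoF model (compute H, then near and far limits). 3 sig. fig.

86.1 m

Hyperfocal distance H = f²/(N·c) + f = 85²/(13 × 0.014) + 85 = 7225/0.182 + 85 ≈ 39782.8 mm ≈ 39.78 m.
Near limit Dn = s·(H − f)/(H + s − 2f) = 28700 × (39782.8 − 85) / (39782.8 + 28700 − 2 × 85) = 28700 × 39697.8 / 68312.8 ≈ 16678 mm.
Far limit Df = s·(H − f)/(H − s) = 28700 × (39782.8 − 85) / (39782.8 − 28700) = 28700 × 39697.8 / 11082.8 ≈ 102801 mm.
Depth of field = Df − Dn = 102801 − 16678 ≈ 86123 mm ≈ 86.1 m.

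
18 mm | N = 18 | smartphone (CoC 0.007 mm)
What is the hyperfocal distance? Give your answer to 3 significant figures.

Hyperfocal distance H = f²/(N·c) + f = 18²/(18 × 0.007) + 18 = 324/0.126 + 18 ≈ 2589.4 mm ≈ 2.59 m.

2.59 m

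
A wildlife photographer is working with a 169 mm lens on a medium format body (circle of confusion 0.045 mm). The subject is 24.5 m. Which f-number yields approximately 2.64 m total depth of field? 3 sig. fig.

Write h = H − f = f²/(N·c). The thin-lens limits are Dn = s·h/(h + (s−f)) and Df = s·h/(h − (s−f)), so DoF = Df − Dn = 2·s·(s−f)·h / (h² − (s−f)²).
That is a quadratic in h: DoF·h² − 2·s·(s−f)·h − DoF·(s−f)² = 0 ⇒ h = (s−f)·(s + √(s² + DoF²)) / DoF = 24331 × (24500 + √(24500² + 2640²)) / 2640 = 24331 × (24500 + 24641.8) / 2640 ≈ 452905 mm.
Then N = f²/(c·h) = 169² / (0.045 × 452905) = 28561 / 20381 ≈ 1.40.

f/1.40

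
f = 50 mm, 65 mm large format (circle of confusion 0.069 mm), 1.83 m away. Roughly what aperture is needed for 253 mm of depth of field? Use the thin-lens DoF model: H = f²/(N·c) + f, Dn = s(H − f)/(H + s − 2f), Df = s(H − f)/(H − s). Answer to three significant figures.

f/1.40

Write h = H − f = f²/(N·c). The thin-lens limits are Dn = s·h/(h + (s−f)) and Df = s·h/(h − (s−f)), so DoF = Df − Dn = 2·s·(s−f)·h / (h² − (s−f)²).
That is a quadratic in h: DoF·h² − 2·s·(s−f)·h − DoF·(s−f)² = 0 ⇒ h = (s−f)·(s + √(s² + DoF²)) / DoF = 1780 × (1830 + √(1830² + 253²)) / 253 = 1780 × (1830 + 1847.41) / 253 ≈ 25873 mm.
Then N = f²/(c·h) = 50² / (0.069 × 25873) = 2500 / 1785.2 ≈ 1.40.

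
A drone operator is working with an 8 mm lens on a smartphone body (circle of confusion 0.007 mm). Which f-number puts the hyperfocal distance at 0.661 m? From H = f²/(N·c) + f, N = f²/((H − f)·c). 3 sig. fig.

Rearrange H = f²/(N·c) + f for N: N = f² / ((H − f)·c).
N = 8² / ((661 − 8) × 0.007) = 64 / 4.571 ≈ 14.

f/14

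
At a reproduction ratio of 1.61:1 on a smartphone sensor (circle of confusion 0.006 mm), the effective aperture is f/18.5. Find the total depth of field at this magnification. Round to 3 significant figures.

At magnification m, DoF ≈ 2·N_eff·c/m² = 2 × 18.5 × 0.006 / 1.61² = 0.222 / 2.592 ≈ 0.0856 mm.

0.0856 mm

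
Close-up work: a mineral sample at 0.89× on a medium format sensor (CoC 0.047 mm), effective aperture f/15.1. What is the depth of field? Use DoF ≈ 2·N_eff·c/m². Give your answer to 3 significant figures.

1.79 mm

At magnification m, DoF ≈ 2·N_eff·c/m² = 2 × 15.1 × 0.047 / 0.89² = 1.419 / 0.7921 ≈ 1.79 mm.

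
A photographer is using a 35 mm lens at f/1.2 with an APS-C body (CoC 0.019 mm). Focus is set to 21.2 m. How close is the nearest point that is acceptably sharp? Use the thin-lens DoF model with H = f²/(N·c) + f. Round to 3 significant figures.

Hyperfocal distance H = f²/(N·c) + f = 35²/(1.2 × 0.019) + 35 = 1225/0.0228 + 35 ≈ 53763.1 mm ≈ 53.76 m.
Near limit Dn = s·(H − f)/(H + s − 2f) = 21200 × (53763.1 − 35) / (53763.1 + 21200 − 2 × 35) = 21200 × 53728.1 / 74893.1 ≈ 15209 mm ≈ 15.2 m.

15.2 m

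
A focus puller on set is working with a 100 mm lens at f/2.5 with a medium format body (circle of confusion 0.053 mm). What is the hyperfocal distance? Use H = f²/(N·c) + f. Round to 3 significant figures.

75.6 m

Hyperfocal distance H = f²/(N·c) + f = 100²/(2.5 × 0.053) + 100 = 10000/0.1325 + 100 ≈ 75571.7 mm ≈ 75.6 m.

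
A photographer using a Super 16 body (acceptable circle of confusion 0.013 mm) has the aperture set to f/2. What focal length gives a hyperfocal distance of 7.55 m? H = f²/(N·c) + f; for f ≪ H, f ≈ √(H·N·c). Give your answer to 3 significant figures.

From H = f²/(N·c) + f, with f ≪ H: f ≈ √(H·N·c) = √(7550 × 2 × 0.013) = √196.30 ≈ 14.01 mm.
The +f correction barely moves this — solving exactly, f² + N·c·f − N·c·H = 0 ⇒ f = (−N·c + √((N·c)² + 4·N·c·H))/2 = (−0.026 + √785.20)/2 ≈ 13.998 mm, so f ≈ 14.0 mm.

14.0 mm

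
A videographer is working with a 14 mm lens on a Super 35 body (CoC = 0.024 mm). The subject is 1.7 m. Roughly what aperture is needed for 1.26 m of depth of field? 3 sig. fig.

Write h = H − f = f²/(N·c). The thin-lens limits are Dn = s·h/(h + (s−f)) and Df = s·h/(h − (s−f)), so DoF = Df − Dn = 2·s·(s−f)·h / (h² − (s−f)²).
That is a quadratic in h: DoF·h² − 2·s·(s−f)·h − DoF·(s−f)² = 0 ⇒ h = (s−f)·(s + √(s² + DoF²)) / DoF = 1686 × (1700 + √(1700² + 1260²)) / 1260 = 1686 × (1700 + 2116.03) / 1260 ≈ 5106.2 mm.
Then N = f²/(c·h) = 14² / (0.024 × 5106.2) = 196 / 122.55 ≈ 1.60.

f/1.60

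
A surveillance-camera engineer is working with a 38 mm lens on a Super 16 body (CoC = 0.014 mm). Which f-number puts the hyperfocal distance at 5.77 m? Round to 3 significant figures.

Rearrange H = f²/(N·c) + f for N: N = f² / ((H − f)·c).
N = 38² / ((5770 − 38) × 0.014) = 1444 / 80.25 ≈ 18.

f/18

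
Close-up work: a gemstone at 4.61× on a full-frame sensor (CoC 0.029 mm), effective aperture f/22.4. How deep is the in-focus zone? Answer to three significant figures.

0.0611 mm

At magnification m, DoF ≈ 2·N_eff·c/m² = 2 × 22.4 × 0.029 / 4.61² = 1.299 / 21.25 ≈ 0.0611 mm.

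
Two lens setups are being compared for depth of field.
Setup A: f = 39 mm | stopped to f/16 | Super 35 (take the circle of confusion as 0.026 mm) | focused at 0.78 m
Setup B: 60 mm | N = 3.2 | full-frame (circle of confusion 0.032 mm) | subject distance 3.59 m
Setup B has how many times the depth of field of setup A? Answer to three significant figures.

Setup A: H = 39²/(16×0.026) + 39 ≈ 3695.2 mm; DoF = Df − Dn = 978.26 − 648.56 ≈ 329.70 mm.
Setup B: H = 60²/(3.2×0.032) + 60 ≈ 35216.2 mm; DoF = Df − Dn = 3990.70 − 3262.42 ≈ 728.28 mm.
Ratio = 728.28 / 329.70 ≈ 2.21.

2.21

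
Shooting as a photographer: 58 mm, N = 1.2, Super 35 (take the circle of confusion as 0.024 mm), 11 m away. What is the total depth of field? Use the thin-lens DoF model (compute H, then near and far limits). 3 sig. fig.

2.08 m

Hyperfocal distance H = f²/(N·c) + f = 58²/(1.2 × 0.024) + 58 = 3364/0.0288 + 58 ≈ 116863.6 mm ≈ 116.9 m.
Near limit Dn = s·(H − f)/(H + s − 2f) = 11000 × (116863.6 − 58) / (116863.6 + 11000 − 2 × 58) = 11000 × 116805.6 / 127747.6 ≈ 10057.8 mm.
Far limit Df = s·(H − f)/(H − s) = 11000 × (116863.6 − 58) / (116863.6 − 11000) = 11000 × 116805.6 / 105863.6 ≈ 12137.0 mm.
Depth of field = Df − Dn = 12137.0 − 10057.8 ≈ 2079.2 mm ≈ 2.08 m.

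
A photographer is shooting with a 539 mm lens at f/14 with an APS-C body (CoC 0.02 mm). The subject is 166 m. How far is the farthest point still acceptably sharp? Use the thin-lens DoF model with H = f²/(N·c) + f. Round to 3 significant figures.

Hyperfocal distance H = f²/(N·c) + f = 539²/(14 × 0.02) + 539 = 290521/0.28 + 539 ≈ 1038114.0 mm ≈ 1038 m.
Far limit Df = s·(H − f)/(H − s) = 166000 × (1038114.0 − 539) / (1038114.0 − 166000) = 166000 × 1037575.0 / 872114.0 ≈ 197494 mm ≈ 197 m.

197 m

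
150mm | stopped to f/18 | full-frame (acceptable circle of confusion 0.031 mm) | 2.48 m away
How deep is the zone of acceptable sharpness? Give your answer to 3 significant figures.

288 mm

Hyperfocal distance H = f²/(N·c) + f = 150²/(18 × 0.031) + 150 = 22500/0.558 + 150 ≈ 40472.6 mm ≈ 40.47 m.
Near limit Dn = s·(H − f)/(H + s − 2f) = 2480 × (40472.6 − 150) / (40472.6 + 2480 − 2 × 150) = 2480 × 40322.6 / 42652.6 ≈ 2344.52 mm.
Far limit Df = s·(H − f)/(H − s) = 2480 × (40472.6 − 150) / (40472.6 − 2480) = 2480 × 40322.6 / 37992.6 ≈ 2632.09 mm.
Depth of field = Df − Dn = 2632.09 − 2344.52 ≈ 287.57 mm.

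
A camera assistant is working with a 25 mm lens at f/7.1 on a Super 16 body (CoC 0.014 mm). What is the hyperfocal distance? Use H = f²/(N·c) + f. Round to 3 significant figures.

6.31 m

Hyperfocal distance H = f²/(N·c) + f = 25²/(7.1 × 0.014) + 25 = 625/0.0994 + 25 ≈ 6312.7 mm ≈ 6.31 m.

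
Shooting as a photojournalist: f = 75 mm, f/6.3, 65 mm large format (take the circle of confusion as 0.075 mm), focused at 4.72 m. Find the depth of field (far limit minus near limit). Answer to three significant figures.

Hyperfocal distance H = f²/(N·c) + f = 75²/(6.3 × 0.075) + 75 = 5625/0.4725 + 75 ≈ 11979.8 mm ≈ 11.98 m.
Near limit Dn = s·(H − f)/(H + s − 2f) = 4720 × (11979.8 − 75) / (11979.8 + 4720 − 2 × 75) = 4720 × 11904.8 / 16549.8 ≈ 3395.2 mm.
Far limit Df = s·(H − f)/(H − s) = 4720 × (11979.8 − 75) / (11979.8 − 4720) = 4720 × 11904.8 / 7259.8 ≈ 7740.0 mm.
Depth of field = Df − Dn = 7740.0 − 3395.2 ≈ 4344.8 mm ≈ 4.34 m.

4.34 m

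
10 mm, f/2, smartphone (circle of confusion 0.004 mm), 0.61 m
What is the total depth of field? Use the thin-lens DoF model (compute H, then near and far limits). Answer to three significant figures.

58.7 mm

Hyperfocal distance H = f²/(N·c) + f = 10²/(2 × 0.004) + 10 = 100/0.008 + 10 ≈ 12510.0 mm ≈ 12.51 m.
Near limit Dn = s·(H − f)/(H + s − 2f) = 610 × (12510.0 − 10) / (12510.0 + 610 − 2 × 10) = 610 × 12500.0 / 13100.0 ≈ 582.061 mm.
Far limit Df = s·(H − f)/(H − s) = 610 × (12510.0 − 10) / (12510.0 − 610) = 610 × 12500.0 / 11900.0 ≈ 640.756 mm.
Depth of field = Df − Dn = 640.756 − 582.061 ≈ 58.695 mm.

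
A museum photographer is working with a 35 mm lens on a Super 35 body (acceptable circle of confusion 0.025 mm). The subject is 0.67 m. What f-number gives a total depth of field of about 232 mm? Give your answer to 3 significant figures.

Write h = H − f = f²/(N·c). The thin-lens limits are Dn = s·h/(h + (s−f)) and Df = s·h/(h − (s−f)), so DoF = Df − Dn = 2·s·(s−f)·h / (h² − (s−f)²).
That is a quadratic in h: DoF·h² − 2·s·(s−f)·h − DoF·(s−f)² = 0 ⇒ h = (s−f)·(s + √(s² + DoF²)) / DoF = 635 × (670 + √(670² + 232²)) / 232 = 635 × (670 + 709.030) / 232 ≈ 3774.5 mm.
Then N = f²/(c·h) = 35² / (0.025 × 3774.5) = 1225 / 94.363 ≈ 13.

f/13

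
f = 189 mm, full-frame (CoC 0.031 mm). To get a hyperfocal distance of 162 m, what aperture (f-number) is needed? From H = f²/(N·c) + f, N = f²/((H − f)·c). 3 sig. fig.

Rearrange H = f²/(N·c) + f for N: N = f² / ((H − f)·c).
N = 189² / ((162000 − 189) × 0.031) = 35721 / 5016 ≈ 7.12.

f/7.12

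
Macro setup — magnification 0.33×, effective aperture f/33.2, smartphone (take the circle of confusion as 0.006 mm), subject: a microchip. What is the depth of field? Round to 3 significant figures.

3.66 mm

At magnification m, DoF ≈ 2·N_eff·c/m² = 2 × 33.2 × 0.006 / 0.33² = 0.3984 / 0.1089 ≈ 3.66 mm.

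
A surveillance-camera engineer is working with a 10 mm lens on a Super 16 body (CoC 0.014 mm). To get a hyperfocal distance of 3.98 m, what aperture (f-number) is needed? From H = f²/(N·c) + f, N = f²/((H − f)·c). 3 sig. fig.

f/1.80

Rearrange H = f²/(N·c) + f for N: N = f² / ((H − f)·c).
N = 10² / ((3980 − 10) × 0.014) = 100 / 55.58 ≈ 1.80.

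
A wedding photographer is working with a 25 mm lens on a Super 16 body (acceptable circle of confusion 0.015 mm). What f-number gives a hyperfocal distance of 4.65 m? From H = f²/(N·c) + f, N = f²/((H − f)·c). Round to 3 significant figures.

Rearrange H = f²/(N·c) + f for N: N = f² / ((H − f)·c).
N = 25² / ((4650 − 25) × 0.015) = 625 / 69.38 ≈ 9.01.

f/9.01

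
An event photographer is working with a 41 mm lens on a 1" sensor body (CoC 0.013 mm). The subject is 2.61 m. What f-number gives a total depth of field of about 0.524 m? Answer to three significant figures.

Write h = H − f = f²/(N·c). The thin-lens limits are Dn = s·h/(h + (s−f)) and Df = s·h/(h − (s−f)), so DoF = Df − Dn = 2·s·(s−f)·h / (h² − (s−f)²).
That is a quadratic in h: DoF·h² − 2·s·(s−f)·h − DoF·(s−f)² = 0 ⇒ h = (s−f)·(s + √(s² + DoF²)) / DoF = 2569 × (2610 + √(2610² + 524²)) / 524 = 2569 × (2610 + 2662.08) / 524 ≈ 25847 mm.
Then N = f²/(c·h) = 41² / (0.013 × 25847) = 1681 / 336.01 ≈ 5.

f/5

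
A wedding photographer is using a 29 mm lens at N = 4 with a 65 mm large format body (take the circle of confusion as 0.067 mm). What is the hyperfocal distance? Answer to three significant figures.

3.17 m

Hyperfocal distance H = f²/(N·c) + f = 29²/(4 × 0.067) + 29 = 841/0.268 + 29 ≈ 3167.1 mm ≈ 3.17 m.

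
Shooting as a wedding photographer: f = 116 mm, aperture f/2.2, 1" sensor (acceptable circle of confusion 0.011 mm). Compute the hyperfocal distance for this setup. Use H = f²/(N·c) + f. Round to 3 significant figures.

Hyperfocal distance H = f²/(N·c) + f = 116²/(2.2 × 0.011) + 116 = 13456/0.0242 + 116 ≈ 556149.1 mm ≈ 556 m.

556 m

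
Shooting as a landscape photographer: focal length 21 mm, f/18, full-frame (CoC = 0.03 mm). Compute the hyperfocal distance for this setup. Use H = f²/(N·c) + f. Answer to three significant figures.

0.838 m

Hyperfocal distance H = f²/(N·c) + f = 21²/(18 × 0.03) + 21 = 441/0.54 + 21 ≈ 837.7 mm ≈ 0.838 m.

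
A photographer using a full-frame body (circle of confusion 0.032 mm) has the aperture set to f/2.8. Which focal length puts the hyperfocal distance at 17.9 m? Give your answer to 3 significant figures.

From H = f²/(N·c) + f, with f ≪ H: f ≈ √(H·N·c) = √(17900 × 2.8 × 0.032) = √1603.8 ≈ 40.05 mm.
Exact: f² + N·c·f − N·c·H = 0 ⇒ f = (−N·c + √((N·c)² + 4·N·c·H))/2 = (−0.0896 + √6415.4)/2 ≈ 40.003 mm ≈ 40.0 mm.

40.0 mm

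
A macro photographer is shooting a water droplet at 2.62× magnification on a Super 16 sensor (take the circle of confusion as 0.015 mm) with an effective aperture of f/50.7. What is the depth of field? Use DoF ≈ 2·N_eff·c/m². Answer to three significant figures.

0.222 mm

At magnification m, DoF ≈ 2·N_eff·c/m² = 2 × 50.7 × 0.015 / 2.62² = 1.521 / 6.864 ≈ 0.222 mm.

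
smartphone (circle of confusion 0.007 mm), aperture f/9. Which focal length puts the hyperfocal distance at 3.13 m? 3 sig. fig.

From H = f²/(N·c) + f, with f ≪ H: f ≈ √(H·N·c) = √(3130 × 9 × 0.007) = √197.19 ≈ 14.04 mm.
The +f correction barely moves this — solving exactly, f² + N·c·f − N·c·H = 0 ⇒ f = (−N·c + √((N·c)² + 4·N·c·H))/2 = (−0.063 + √788.76)/2 ≈ 14.011 mm, so f ≈ 14.0 mm.

14.0 mm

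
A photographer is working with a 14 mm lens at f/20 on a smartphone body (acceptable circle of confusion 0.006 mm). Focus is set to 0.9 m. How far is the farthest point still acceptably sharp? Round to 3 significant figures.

Hyperfocal distance H = f²/(N·c) + f = 14²/(20 × 0.006) + 14 = 196/0.12 + 14 ≈ 1647.3 mm ≈ 1.647 m.
Far limit Df = s·(H − f)/(H − s) = 900 × (1647.3 − 14) / (1647.3 − 900) = 900 × 1633.3 / 747.3 ≈ 1967.0 mm ≈ 1.97 m.

1.97 m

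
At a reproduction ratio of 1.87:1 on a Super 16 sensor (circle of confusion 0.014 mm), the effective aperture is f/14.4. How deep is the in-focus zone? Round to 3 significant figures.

At magnification m, DoF ≈ 2·N_eff·c/m² = 2 × 14.4 × 0.014 / 1.87² = 0.4032 / 3.497 ≈ 0.115 mm.

0.115 mm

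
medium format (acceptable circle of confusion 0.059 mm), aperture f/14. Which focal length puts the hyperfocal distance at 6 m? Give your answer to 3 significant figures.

70.0 mm

From H = f²/(N·c) + f, with f ≪ H: f ≈ √(H·N·c) = √(6000 × 14 × 0.059) = √4956.0 ≈ 70.40 mm.
Exact: f² + N·c·f − N·c·H = 0 ⇒ f = (−N·c + √((N·c)² + 4·N·c·H))/2 = (−0.826 + √19825)/2 ≈ 69.987 mm ≈ 70.0 mm.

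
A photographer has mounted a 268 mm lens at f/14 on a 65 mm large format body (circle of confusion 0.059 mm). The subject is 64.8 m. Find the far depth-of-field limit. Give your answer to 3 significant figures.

Hyperfocal distance H = f²/(N·c) + f = 268²/(14 × 0.059) + 268 = 71824/0.826 + 268 ≈ 87222.0 mm ≈ 87.22 m.
Far limit Df = s·(H − f)/(H − s) = 64800 × (87222.0 − 268) / (87222.0 − 64800) = 64800 × 86954.0 / 22422.0 ≈ 251299 mm ≈ 251 m.

251 m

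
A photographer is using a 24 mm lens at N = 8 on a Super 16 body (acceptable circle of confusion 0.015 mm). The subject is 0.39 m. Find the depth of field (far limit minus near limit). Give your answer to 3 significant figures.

59.8 mm

Hyperfocal distance H = f²/(N·c) + f = 24²/(8 × 0.015) + 24 = 576/0.12 + 24 ≈ 4824.0 mm ≈ 4.824 m.
Near limit Dn = s·(H − f)/(H + s − 2f) = 390 × (4824.0 − 24) / (4824.0 + 390 − 2 × 24) = 390 × 4800.0 / 5166.0 ≈ 362.369 mm.
Far limit Df = s·(H − f)/(H − s) = 390 × (4824.0 − 24) / (4824.0 − 390) = 390 × 4800.0 / 4434.0 ≈ 422.192 mm.
Depth of field = Df − Dn = 422.192 − 362.369 ≈ 59.823 mm.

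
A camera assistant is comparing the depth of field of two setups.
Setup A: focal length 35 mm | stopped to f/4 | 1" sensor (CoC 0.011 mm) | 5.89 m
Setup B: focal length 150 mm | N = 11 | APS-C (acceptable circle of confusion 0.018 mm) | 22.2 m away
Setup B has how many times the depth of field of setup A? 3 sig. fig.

3.45

Setup A: H = 35²/(4×0.011) + 35 ≈ 27875.9 mm; DoF = Df − Dn = 7458.5 − 4866.6 ≈ 2591.9 mm.
Setup B: H = 150²/(11×0.018) + 150 ≈ 113786.4 mm; DoF = Df − Dn = 27544.8 − 18592.3 ≈ 8952.5 mm.
Ratio = 8952.5 / 2591.9 ≈ 3.45.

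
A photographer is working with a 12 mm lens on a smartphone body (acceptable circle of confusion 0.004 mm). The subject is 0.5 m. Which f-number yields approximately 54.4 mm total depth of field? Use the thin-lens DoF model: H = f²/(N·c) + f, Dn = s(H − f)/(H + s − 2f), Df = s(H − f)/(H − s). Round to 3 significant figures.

Write h = H − f = f²/(N·c). The thin-lens limits are Dn = s·h/(h + (s−f)) and Df = s·h/(h − (s−f)), so DoF = Df − Dn = 2·s·(s−f)·h / (h² − (s−f)²).
That is a quadratic in h: DoF·h² − 2·s·(s−f)·h − DoF·(s−f)² = 0 ⇒ h = (s−f)·(s + √(s² + DoF²)) / DoF = 488 × (500 + √(500² + 54.4²)) / 54.4 = 488 × (500 + 502.951) / 54.4 ≈ 8997.1 mm.
Then N = f²/(c·h) = 12² / (0.004 × 8997.1) = 144 / 35.988 ≈ 4.

f/4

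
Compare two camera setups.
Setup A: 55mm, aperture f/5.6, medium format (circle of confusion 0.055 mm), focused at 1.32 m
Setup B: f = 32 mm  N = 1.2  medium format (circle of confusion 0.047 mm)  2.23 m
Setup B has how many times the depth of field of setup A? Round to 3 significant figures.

1.58

Setup A: H = 55²/(5.6×0.055) + 55 ≈ 9876.4 mm; DoF = Df − Dn = 1515.15 − 1169.38 ≈ 345.77 mm.
Setup B: H = 32²/(1.2×0.047) + 32 ≈ 18188.0 mm; DoF = Df − Dn = 2537.15 − 1989.19 ≈ 547.96 mm.
Ratio = 547.96 / 345.77 ≈ 1.58.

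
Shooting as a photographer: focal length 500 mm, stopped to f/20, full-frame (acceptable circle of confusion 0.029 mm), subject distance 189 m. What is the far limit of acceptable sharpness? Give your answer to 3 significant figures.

336 m

Hyperfocal distance H = f²/(N·c) + f = 500²/(20 × 0.029) + 500 = 250000/0.58 + 500 ≈ 431534.5 mm ≈ 431.5 m.
Far limit Df = s·(H − f)/(H − s) = 189000 × (431534.5 − 500) / (431534.5 − 189000) = 189000 × 431034.5 / 242534.5 ≈ 335893 mm ≈ 336 m.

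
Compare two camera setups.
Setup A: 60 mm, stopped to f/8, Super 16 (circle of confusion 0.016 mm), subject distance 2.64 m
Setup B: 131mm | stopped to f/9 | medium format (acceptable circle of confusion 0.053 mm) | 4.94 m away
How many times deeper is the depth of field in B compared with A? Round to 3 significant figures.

2.75

Setup A: H = 60²/(8×0.016) + 60 ≈ 28185.0 mm; DoF = Df − Dn = 2906.64 − 2418.17 ≈ 488.47 mm.
Setup B: H = 131²/(9×0.053) + 131 ≈ 36107.9 mm; DoF = Df − Dn = 5702.2 − 4357.5 ≈ 1344.7 mm.
Ratio = 1344.7 / 488.47 ≈ 2.75.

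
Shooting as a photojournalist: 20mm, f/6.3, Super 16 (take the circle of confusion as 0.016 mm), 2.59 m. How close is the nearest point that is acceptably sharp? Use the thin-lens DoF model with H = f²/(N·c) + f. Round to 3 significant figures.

Hyperfocal distance H = f²/(N·c) + f = 20²/(6.3 × 0.016) + 20 = 400/0.1008 + 20 ≈ 3988.3 mm ≈ 3.988 m.
Near limit Dn = s·(H − f)/(H + s − 2f) = 2590 × (3988.3 − 20) / (3988.3 + 2590 − 2 × 20) = 2590 × 3968.3 / 6538.3 ≈ 1571.9 mm ≈ 1.57 m.

1.57 m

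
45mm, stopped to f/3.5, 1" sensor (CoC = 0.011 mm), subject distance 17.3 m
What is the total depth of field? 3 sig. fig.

12.7 m

Hyperfocal distance H = f²/(N·c) + f = 45²/(3.5 × 0.011) + 45 = 2025/0.0385 + 45 ≈ 52642.4 mm ≈ 52.64 m.
Near limit Dn = s·(H − f)/(H + s − 2f) = 17300 × (52642.4 − 45) / (52642.4 + 17300 − 2 × 45) = 17300 × 52597.4 / 69852.4 ≈ 13027 mm.
Far limit Df = s·(H − f)/(H − s) = 17300 × (52642.4 − 45) / (52642.4 − 17300) = 17300 × 52597.4 / 35342.4 ≈ 25746 mm.
Depth of field = Df − Dn = 25746 − 13027 ≈ 12719 mm ≈ 12.7 m.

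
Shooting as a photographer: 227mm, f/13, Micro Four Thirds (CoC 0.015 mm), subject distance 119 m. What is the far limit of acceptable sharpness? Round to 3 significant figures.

Hyperfocal distance H = f²/(N·c) + f = 227²/(13 × 0.015) + 227 = 51529/0.195 + 227 ≈ 264478.3 mm ≈ 264.5 m.
Far limit Df = s·(H − f)/(H − s) = 119000 × (264478.3 − 227) / (264478.3 − 119000) = 119000 × 264251.3 / 145478.3 ≈ 216155 mm ≈ 216 m.

216 m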